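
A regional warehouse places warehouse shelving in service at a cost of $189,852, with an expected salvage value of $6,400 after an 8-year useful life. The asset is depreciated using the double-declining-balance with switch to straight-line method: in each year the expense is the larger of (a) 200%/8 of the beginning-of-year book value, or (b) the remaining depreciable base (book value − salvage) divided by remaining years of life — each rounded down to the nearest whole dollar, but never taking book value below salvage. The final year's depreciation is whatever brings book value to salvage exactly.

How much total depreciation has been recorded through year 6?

$157,682

Depreciable base = $189,852 − $6,400 = $183,452.
Year 1: DB = ⌊$189,852 × 200%/8⌋ = $47,463; SL = ⌊$183,452/8⌋ = $22,931 → take DB $47,463. Book value $142,389.
Year 2: DB = ⌊$142,389 × 200%/8⌋ = $35,597; SL = ⌊$135,989/7⌋ = $19,427 → take DB $35,597. Book value $106,792.
Year 3: DB = ⌊$106,792 × 200%/8⌋ = $26,698; SL = ⌊$100,392/6⌋ = $16,732 → take DB $26,698. Book value $80,094.
Year 4: DB = ⌊$80,094 × 200%/8⌋ = $20,023; SL = ⌊$73,694/5⌋ = $14,738 → take DB $20,023. Book value $60,071.
Year 5: DB = ⌊$60,071 × 200%/8⌋ = $15,017; SL = ⌊$53,671/4⌋ = $13,417 → take DB $15,017. Book value $45,054.
Year 6: DB = ⌊$45,054 × 200%/8⌋ = $11,263; SL = ⌊$38,654/3⌋ = $12,884 → take SL $12,884. Book value $32,170.
Accumulated through year 6 = $189,852 − $32,170 = $157,682.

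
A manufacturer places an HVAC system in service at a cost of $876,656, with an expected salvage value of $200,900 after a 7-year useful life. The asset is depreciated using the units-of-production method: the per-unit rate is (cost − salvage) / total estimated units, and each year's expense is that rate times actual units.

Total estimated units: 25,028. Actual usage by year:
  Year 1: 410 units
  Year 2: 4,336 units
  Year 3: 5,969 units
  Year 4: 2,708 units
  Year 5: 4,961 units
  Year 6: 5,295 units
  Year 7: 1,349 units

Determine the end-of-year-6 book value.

Depreciable base = $876,656 − $200,900 = $675,756.
Rate = $675,756 / 25,028 units = $27 per unit.
Year 1: 410 × $27 = $11,070. Book value $865,586.
Year 2: 4,336 × $27 = $117,072. Book value $748,514.
Year 3: 5,969 × $27 = $161,163. Book value $587,351.
Year 4: 2,708 × $27 = $73,116. Book value $514,235.
Year 5: 4,961 × $27 = $133,947. Book value $380,288.
Year 6: 5,295 × $27 = $142,965. Book value $237,323.

$237,323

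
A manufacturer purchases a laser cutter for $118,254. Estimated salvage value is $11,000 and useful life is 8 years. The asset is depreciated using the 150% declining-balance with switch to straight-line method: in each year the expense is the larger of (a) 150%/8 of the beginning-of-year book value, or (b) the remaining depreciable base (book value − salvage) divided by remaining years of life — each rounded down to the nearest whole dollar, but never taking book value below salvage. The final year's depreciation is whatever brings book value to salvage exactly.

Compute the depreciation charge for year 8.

Depreciable base = $118,254 − $11,000 = $107,254.
Year 1: DB = ⌊$118,254 × 150%/8⌋ = $22,172; SL = ⌊$107,254/8⌋ = $13,406 → take DB $22,172. Book value $96,082.
Year 2: DB = ⌊$96,082 × 150%/8⌋ = $18,015; SL = ⌊$85,082/7⌋ = $12,154 → take DB $18,015. Book value $78,067.
Year 3: DB = ⌊$78,067 × 150%/8⌋ = $14,637; SL = ⌊$67,067/6⌋ = $11,177 → take DB $14,637. Book value $63,430.
Year 4: DB = ⌊$63,430 × 150%/8⌋ = $11,893; SL = ⌊$52,430/5⌋ = $10,486 → take DB $11,893. Book value $51,537.
Year 5: DB = ⌊$51,537 × 150%/8⌋ = $9,663; SL = ⌊$40,537/4⌋ = $10,134 → take SL $10,134. Book value $41,403.
Year 6: DB = ⌊$41,403 × 150%/8⌋ = $7,763; SL = ⌊$30,403/3⌋ = $10,134 → take SL $10,134. Book value $31,269.
Year 7: DB = ⌊$31,269 × 150%/8⌋ = $5,862; SL = ⌊$20,269/2⌋ = $10,134 → take SL $10,134. Book value $21,135.
Year 8 (final): $21,135 − $11,000 = $10,135. Book value $11,000.

$10,135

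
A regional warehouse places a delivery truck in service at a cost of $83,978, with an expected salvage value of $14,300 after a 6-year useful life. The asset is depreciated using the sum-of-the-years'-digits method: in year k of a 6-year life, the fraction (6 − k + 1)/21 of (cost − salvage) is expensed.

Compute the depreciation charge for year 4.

Depreciable base = $83,978 − $14,300 = $69,678.
Sum of the years' digits = 6+5+4+3+2+1 = 21.
Year 1: $69,678 × 6/21 = $19,908. Book value $64,070.
Year 2: $69,678 × 5/21 = $16,590. Book value $47,480.
Year 3: $69,678 × 4/21 = $13,272. Book value $34,208.
Year 4: $69,678 × 3/21 = $9,954. Book value $24,254.

$9,954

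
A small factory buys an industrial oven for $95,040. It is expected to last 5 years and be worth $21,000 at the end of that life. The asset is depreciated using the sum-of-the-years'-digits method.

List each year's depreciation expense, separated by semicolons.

Depreciable base = $95,040 − $21,000 = $74,040.
Sum of the years' digits = 5+4+3+2+1 = 15.
Year 1: $74,040 × 5/15 = $24,680. Book value $70,360.
Year 2: $74,040 × 4/15 = $19,744. Book value $50,616.
Year 3: $74,040 × 3/15 = $14,808. Book value $35,808.
Year 4: $74,040 × 2/15 = $9,872. Book value $25,936.
Year 5: $74,040 × 1/15 = $4,936. Book value $21,000.

$24,680; $19,744; $14,808; $9,872; $4,936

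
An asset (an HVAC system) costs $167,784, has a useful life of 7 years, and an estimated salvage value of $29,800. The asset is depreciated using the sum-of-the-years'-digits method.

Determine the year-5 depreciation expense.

$14,784

Depreciable base = $167,784 − $29,800 = $137,984.
Sum of the years' digits = 7+6+5+4+3+2+1 = 28.
Year 1: $137,984 × 7/28 = $34,496. Book value $133,288.
Year 2: $137,984 × 6/28 = $29,568. Book value $103,720.
Year 3: $137,984 × 5/28 = $24,640. Book value $79,080.
Year 4: $137,984 × 4/28 = $19,712. Book value $59,368.
Year 5: $137,984 × 3/28 = $14,784. Book value $44,584.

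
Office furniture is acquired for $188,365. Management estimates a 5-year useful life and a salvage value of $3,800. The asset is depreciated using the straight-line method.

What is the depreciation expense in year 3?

$36,913

Depreciable base = $188,365 − $3,800 = $184,565.
Annual expense = $184,565 / 5 = $36,913.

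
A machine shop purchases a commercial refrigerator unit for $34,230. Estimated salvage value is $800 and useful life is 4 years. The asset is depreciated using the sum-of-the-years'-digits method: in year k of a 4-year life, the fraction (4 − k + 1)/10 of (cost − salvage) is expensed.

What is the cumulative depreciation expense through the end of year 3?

$30,087

Depreciable base = $34,230 − $800 = $33,430.
Sum of the years' digits = 4+3+2+1 = 10.
Year 1: $33,430 × 4/10 = $13,372. Book value $20,858.
Year 2: $33,430 × 3/10 = $10,029. Book value $10,829.
Year 3: $33,430 × 2/10 = $6,686. Book value $4,143.
Accumulated through year 3 = $34,230 − $4,143 = $30,087.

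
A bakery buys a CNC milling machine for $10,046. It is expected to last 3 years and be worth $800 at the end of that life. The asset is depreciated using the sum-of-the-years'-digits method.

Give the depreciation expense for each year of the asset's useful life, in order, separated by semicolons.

$4,623; $3,082; $1,541

Depreciable base = $10,046 − $800 = $9,246.
Sum of the years' digits = 3+2+1 = 6.
Year 1: $9,246 × 3/6 = $4,623. Book value $5,423.
Year 2: $9,246 × 2/6 = $3,082. Book value $2,341.
Year 3: $9,246 × 1/6 = $1,541. Book value $800.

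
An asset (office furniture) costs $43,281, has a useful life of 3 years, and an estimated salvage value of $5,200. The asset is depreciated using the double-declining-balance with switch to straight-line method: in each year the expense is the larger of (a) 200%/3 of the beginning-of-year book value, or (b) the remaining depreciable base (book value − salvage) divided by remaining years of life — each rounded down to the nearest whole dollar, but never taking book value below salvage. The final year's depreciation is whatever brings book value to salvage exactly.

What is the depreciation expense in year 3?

$0

Depreciable base = $43,281 − $5,200 = $38,081.
Year 1: DB = ⌊$43,281 × 200%/3⌋ = $28,854; SL = ⌊$38,081/3⌋ = $12,693 → take DB $28,854. Book value $14,427.
Year 2: DB = ⌊$14,427 × 200%/3⌋ = $9,618; SL = ⌊$9,227/2⌋ = $4,613 → take DB $9,618, capped at $9,227. Book value $5,200.
Year 3 (final): $5,200 − $5,200 = $0. Book value $5,200.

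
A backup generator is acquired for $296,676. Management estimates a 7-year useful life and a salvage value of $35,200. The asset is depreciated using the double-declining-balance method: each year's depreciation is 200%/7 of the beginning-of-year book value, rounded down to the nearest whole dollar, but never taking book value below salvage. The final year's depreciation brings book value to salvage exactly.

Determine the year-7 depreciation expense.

$4,203

Depreciable base = $296,676 − $35,200 = $261,476.
Year 1: ⌊$296,676 × 200%/7⌋ = $84,764. Book value $211,912.
Year 2: ⌊$211,912 × 200%/7⌋ = $60,546. Book value $151,366.
Year 3: ⌊$151,366 × 200%/7⌋ = $43,247. Book value $108,119.
Year 4: ⌊$108,119 × 200%/7⌋ = $30,891. Book value $77,228.
Year 5: ⌊$77,228 × 200%/7⌋ = $22,065. Book value $55,163.
Year 6: ⌊$55,163 × 200%/7⌋ = $15,760. Book value $39,403.
Year 7 (final): $39,403 − $35,200 = $4,203. Book value $35,200.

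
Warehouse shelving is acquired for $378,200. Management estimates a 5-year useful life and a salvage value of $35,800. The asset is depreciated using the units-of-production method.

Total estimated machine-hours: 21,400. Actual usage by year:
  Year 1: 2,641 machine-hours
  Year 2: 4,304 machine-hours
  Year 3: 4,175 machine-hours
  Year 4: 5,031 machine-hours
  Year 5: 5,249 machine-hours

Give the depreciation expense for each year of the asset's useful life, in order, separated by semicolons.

$42,256; $68,864; $66,800; $80,496; $83,984

Depreciable base = $378,200 − $35,800 = $342,400.
Rate = $342,400 / 21,400 machine-hours = $16 per machine-hour.
Year 1: 2,641 × $16 = $42,256. Book value $335,944.
Year 2: 4,304 × $16 = $68,864. Book value $267,080.
Year 3: 4,175 × $16 = $66,800. Book value $200,280.
Year 4: 5,031 × $16 = $80,496. Book value $119,784.
Year 5: 5,249 × $16 = $83,984. Book value $35,800.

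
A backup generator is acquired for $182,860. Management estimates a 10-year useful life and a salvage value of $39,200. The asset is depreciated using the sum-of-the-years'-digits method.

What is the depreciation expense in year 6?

Depreciable base = $182,860 − $39,200 = $143,660.
Sum of the years' digits = 10+9+8+7+6+5+4+3+2+1 = 55.
Year 1: $143,660 × 10/55 = $26,120. Book value $156,740.
Year 2: $143,660 × 9/55 = $23,508. Book value $133,232.
Year 3: $143,660 × 8/55 = $20,896. Book value $112,336.
Year 4: $143,660 × 7/55 = $18,284. Book value $94,052.
Year 5: $143,660 × 6/55 = $15,672. Book value $78,380.
Year 6: $143,660 × 5/55 = $13,060. Book value $65,320.

$13,060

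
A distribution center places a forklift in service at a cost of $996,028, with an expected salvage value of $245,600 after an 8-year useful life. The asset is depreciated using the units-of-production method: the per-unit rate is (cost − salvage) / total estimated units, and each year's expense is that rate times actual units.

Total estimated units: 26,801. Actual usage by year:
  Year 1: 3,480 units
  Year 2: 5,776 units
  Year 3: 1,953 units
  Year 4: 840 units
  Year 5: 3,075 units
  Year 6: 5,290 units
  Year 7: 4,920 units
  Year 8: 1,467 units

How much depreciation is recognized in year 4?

$23,520

Depreciable base = $996,028 − $245,600 = $750,428.
Rate = $750,428 / 26,801 units = $28 per unit.
Year 1: 3,480 × $28 = $97,440. Book value $898,588.
Year 2: 5,776 × $28 = $161,728. Book value $736,860.
Year 3: 1,953 × $28 = $54,684. Book value $682,176.
Year 4: 840 × $28 = $23,520. Book value $658,656.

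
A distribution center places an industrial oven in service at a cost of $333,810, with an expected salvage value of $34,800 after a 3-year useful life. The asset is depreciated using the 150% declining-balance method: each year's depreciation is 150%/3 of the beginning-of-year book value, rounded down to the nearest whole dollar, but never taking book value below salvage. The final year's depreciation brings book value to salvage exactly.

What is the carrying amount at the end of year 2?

$83,453

Depreciable base = $333,810 − $34,800 = $299,010.
Year 1: ⌊$333,810 × 150%/3⌋ = $166,905. Book value $166,905.
Year 2: ⌊$166,905 × 150%/3⌋ = $83,452. Book value $83,453.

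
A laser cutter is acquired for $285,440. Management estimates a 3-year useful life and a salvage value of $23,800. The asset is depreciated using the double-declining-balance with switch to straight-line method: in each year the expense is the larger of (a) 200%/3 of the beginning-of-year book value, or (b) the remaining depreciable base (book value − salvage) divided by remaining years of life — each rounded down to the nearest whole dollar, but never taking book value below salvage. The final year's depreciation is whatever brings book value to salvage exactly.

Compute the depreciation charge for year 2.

$63,431

Depreciable base = $285,440 − $23,800 = $261,640.
Year 1: DB = ⌊$285,440 × 200%/3⌋ = $190,293; SL = ⌊$261,640/3⌋ = $87,213 → take DB $190,293. Book value $95,147.
Year 2: DB = ⌊$95,147 × 200%/3⌋ = $63,431; SL = ⌊$71,347/2⌋ = $35,673 → take DB $63,431. Book value $31,716.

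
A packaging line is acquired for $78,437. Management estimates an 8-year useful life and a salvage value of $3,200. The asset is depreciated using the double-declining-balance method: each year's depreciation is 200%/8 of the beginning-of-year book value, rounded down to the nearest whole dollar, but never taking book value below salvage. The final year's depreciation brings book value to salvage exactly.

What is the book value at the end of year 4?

Depreciable base = $78,437 − $3,200 = $75,237.
Year 1: ⌊$78,437 × 200%/8⌋ = $19,609. Book value $58,828.
Year 2: ⌊$58,828 × 200%/8⌋ = $14,707. Book value $44,121.
Year 3: ⌊$44,121 × 200%/8⌋ = $11,030. Book value $33,091.
Year 4: ⌊$33,091 × 200%/8⌋ = $8,272. Book value $24,819.

$24,819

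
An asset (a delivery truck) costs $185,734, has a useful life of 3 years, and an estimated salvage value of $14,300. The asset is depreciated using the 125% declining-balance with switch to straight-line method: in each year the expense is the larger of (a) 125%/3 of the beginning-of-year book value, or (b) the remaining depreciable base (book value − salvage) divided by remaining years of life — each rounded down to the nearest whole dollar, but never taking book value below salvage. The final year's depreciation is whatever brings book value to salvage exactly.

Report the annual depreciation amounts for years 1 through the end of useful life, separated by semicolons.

Depreciable base = $185,734 − $14,300 = $171,434.
Year 1: DB = ⌊$185,734 × 125%/3⌋ = $77,389; SL = ⌊$171,434/3⌋ = $57,144 → take DB $77,389. Book value $108,345.
Year 2: DB = ⌊$108,345 × 125%/3⌋ = $45,143; SL = ⌊$94,045/2⌋ = $47,022 → take SL $47,022. Book value $61,323.
Year 3 (final): $61,323 − $14,300 = $47,023. Book value $14,300.

$77,389; $47,022; $47,023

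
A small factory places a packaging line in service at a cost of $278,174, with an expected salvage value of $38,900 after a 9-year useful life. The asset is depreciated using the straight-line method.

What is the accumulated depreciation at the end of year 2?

$53,172

Depreciable base = $278,174 − $38,900 = $239,274.
Annual expense = $239,274 / 9 = $26,586.
End of year 1: book value $251,588.
End of year 2: book value $225,002.
Accumulated through year 2 = $278,174 − $225,002 = $53,172.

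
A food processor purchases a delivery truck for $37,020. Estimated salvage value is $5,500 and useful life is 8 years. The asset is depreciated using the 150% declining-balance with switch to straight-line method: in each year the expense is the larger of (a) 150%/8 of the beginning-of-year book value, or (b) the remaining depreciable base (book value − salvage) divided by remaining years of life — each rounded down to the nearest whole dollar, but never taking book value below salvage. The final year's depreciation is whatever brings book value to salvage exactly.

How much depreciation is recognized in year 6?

$2,536

Depreciable base = $37,020 − $5,500 = $31,520.
Year 1: DB = ⌊$37,020 × 150%/8⌋ = $6,941; SL = ⌊$31,520/8⌋ = $3,940 → take DB $6,941. Book value $30,079.
Year 2: DB = ⌊$30,079 × 150%/8⌋ = $5,639; SL = ⌊$24,579/7⌋ = $3,511 → take DB $5,639. Book value $24,440.
Year 3: DB = ⌊$24,440 × 150%/8⌋ = $4,582; SL = ⌊$18,940/6⌋ = $3,156 → take DB $4,582. Book value $19,858.
Year 4: DB = ⌊$19,858 × 150%/8⌋ = $3,723; SL = ⌊$14,358/5⌋ = $2,871 → take DB $3,723. Book value $16,135.
Year 5: DB = ⌊$16,135 × 150%/8⌋ = $3,025; SL = ⌊$10,635/4⌋ = $2,658 → take DB $3,025. Book value $13,110.
Year 6: DB = ⌊$13,110 × 150%/8⌋ = $2,458; SL = ⌊$7,610/3⌋ = $2,536 → take SL $2,536. Book value $10,574.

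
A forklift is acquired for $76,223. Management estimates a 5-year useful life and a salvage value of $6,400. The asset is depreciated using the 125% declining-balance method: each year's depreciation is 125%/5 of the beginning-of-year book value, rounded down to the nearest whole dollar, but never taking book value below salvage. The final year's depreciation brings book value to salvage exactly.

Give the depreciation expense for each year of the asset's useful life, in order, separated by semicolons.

Depreciable base = $76,223 − $6,400 = $69,823.
Year 1: ⌊$76,223 × 125%/5⌋ = $19,055. Book value $57,168.
Year 2: ⌊$57,168 × 125%/5⌋ = $14,292. Book value $42,876.
Year 3: ⌊$42,876 × 125%/5⌋ = $10,719. Book value $32,157.
Year 4: ⌊$32,157 × 125%/5⌋ = $8,039. Book value $24,118.
Year 5 (final): $24,118 − $6,400 = $17,718. Book value $6,400.

$19,055; $14,292; $10,719; $8,039; $17,718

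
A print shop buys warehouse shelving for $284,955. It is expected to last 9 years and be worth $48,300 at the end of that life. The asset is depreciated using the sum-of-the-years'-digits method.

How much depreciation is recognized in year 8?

$10,518

Depreciable base = $284,955 − $48,300 = $236,655.
Sum of the years' digits = 9+8+7+6+5+4+3+2+1 = 45.
Year 1: $236,655 × 9/45 = $47,331. Book value $237,624.
Year 2: $236,655 × 8/45 = $42,072. Book value $195,552.
Year 3: $236,655 × 7/45 = $36,813. Book value $158,739.
Year 4: $236,655 × 6/45 = $31,554. Book value $127,185.
Year 5: $236,655 × 5/45 = $26,295. Book value $100,890.
Year 6: $236,655 × 4/45 = $21,036. Book value $79,854.
Year 7: $236,655 × 3/45 = $15,777. Book value $64,077.
Year 8: $236,655 × 2/45 = $10,518. Book value $53,559.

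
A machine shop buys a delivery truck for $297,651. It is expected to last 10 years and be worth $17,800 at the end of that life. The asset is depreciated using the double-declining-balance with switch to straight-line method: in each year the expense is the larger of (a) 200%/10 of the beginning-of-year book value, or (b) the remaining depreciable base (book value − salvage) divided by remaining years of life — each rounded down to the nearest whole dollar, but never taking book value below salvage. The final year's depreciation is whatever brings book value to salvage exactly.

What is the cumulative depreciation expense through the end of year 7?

$235,227

Depreciable base = $297,651 − $17,800 = $279,851.
Year 1: DB = ⌊$297,651 × 200%/10⌋ = $59,530; SL = ⌊$279,851/10⌋ = $27,985 → take DB $59,530. Book value $238,121.
Year 2: DB = ⌊$238,121 × 200%/10⌋ = $47,624; SL = ⌊$220,321/9⌋ = $24,480 → take DB $47,624. Book value $190,497.
Year 3: DB = ⌊$190,497 × 200%/10⌋ = $38,099; SL = ⌊$172,697/8⌋ = $21,587 → take DB $38,099. Book value $152,398.
Year 4: DB = ⌊$152,398 × 200%/10⌋ = $30,479; SL = ⌊$134,598/7⌋ = $19,228 → take DB $30,479. Book value $121,919.
Year 5: DB = ⌊$121,919 × 200%/10⌋ = $24,383; SL = ⌊$104,119/6⌋ = $17,353 → take DB $24,383. Book value $97,536.
Year 6: DB = ⌊$97,536 × 200%/10⌋ = $19,507; SL = ⌊$79,736/5⌋ = $15,947 → take DB $19,507. Book value $78,029.
Year 7: DB = ⌊$78,029 × 200%/10⌋ = $15,605; SL = ⌊$60,229/4⌋ = $15,057 → take DB $15,605. Book value $62,424.
Accumulated through year 7 = $297,651 − $62,424 = $235,227.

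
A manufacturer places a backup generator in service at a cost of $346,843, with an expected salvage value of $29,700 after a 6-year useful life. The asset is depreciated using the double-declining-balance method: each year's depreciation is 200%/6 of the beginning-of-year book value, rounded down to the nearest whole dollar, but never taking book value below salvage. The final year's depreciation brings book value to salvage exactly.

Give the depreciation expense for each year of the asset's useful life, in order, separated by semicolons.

$115,614; $77,076; $51,384; $34,256; $22,837; $15,976

Depreciable base = $346,843 − $29,700 = $317,143.
Year 1: ⌊$346,843 × 200%/6⌋ = $115,614. Book value $231,229.
Year 2: ⌊$231,229 × 200%/6⌋ = $77,076. Book value $154,153.
Year 3: ⌊$154,153 × 200%/6⌋ = $51,384. Book value $102,769.
Year 4: ⌊$102,769 × 200%/6⌋ = $34,256. Book value $68,513.
Year 5: ⌊$68,513 × 200%/6⌋ = $22,837. Book value $45,676.
Year 6 (final): $45,676 − $29,700 = $15,976. Book value $29,700.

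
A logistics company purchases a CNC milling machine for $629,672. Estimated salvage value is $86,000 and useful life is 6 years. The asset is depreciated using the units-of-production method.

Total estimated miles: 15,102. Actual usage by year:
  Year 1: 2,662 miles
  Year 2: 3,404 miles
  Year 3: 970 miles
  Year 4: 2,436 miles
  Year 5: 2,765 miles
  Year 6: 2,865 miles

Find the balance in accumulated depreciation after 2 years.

$218,376

Depreciable base = $629,672 − $86,000 = $543,672.
Rate = $543,672 / 15,102 miles = $36 per mile.
Year 1: 2,662 × $36 = $95,832. Book value $533,840.
Year 2: 3,404 × $36 = $122,544. Book value $411,296.
Accumulated through year 2 = $629,672 − $411,296 = $218,376.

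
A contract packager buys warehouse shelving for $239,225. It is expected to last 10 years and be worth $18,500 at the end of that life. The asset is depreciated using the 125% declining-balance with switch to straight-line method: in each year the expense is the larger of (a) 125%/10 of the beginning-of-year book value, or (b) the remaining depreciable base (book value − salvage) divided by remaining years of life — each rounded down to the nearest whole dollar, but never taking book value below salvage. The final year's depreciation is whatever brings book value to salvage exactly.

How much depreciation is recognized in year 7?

$20,252

Depreciable base = $239,225 − $18,500 = $220,725.
Year 1: DB = ⌊$239,225 × 125%/10⌋ = $29,903; SL = ⌊$220,725/10⌋ = $22,072 → take DB $29,903. Book value $209,322.
Year 2: DB = ⌊$209,322 × 125%/10⌋ = $26,165; SL = ⌊$190,822/9⌋ = $21,202 → take DB $26,165. Book value $183,157.
Year 3: DB = ⌊$183,157 × 125%/10⌋ = $22,894; SL = ⌊$164,657/8⌋ = $20,582 → take DB $22,894. Book value $160,263.
Year 4: DB = ⌊$160,263 × 125%/10⌋ = $20,032; SL = ⌊$141,763/7⌋ = $20,251 → take SL $20,251. Book value $140,012.
Year 5: DB = ⌊$140,012 × 125%/10⌋ = $17,501; SL = ⌊$121,512/6⌋ = $20,252 → take SL $20,252. Book value $119,760.
Year 6: DB = ⌊$119,760 × 125%/10⌋ = $14,970; SL = ⌊$101,260/5⌋ = $20,252 → take SL $20,252. Book value $99,508.
Year 7: DB = ⌊$99,508 × 125%/10⌋ = $12,438; SL = ⌊$81,008/4⌋ = $20,252 → take SL $20,252. Book value $79,256.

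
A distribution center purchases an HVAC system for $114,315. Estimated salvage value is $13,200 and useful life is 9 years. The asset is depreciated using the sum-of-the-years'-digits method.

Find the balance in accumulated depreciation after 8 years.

Depreciable base = $114,315 − $13,200 = $101,115.
Sum of the years' digits = 9+8+7+6+5+4+3+2+1 = 45.
Year 1: $101,115 × 9/45 = $20,223. Book value $94,092.
Year 2: $101,115 × 8/45 = $17,976. Book value $76,116.
Year 3: $101,115 × 7/45 = $15,729. Book value $60,387.
Year 4: $101,115 × 6/45 = $13,482. Book value $46,905.
Year 5: $101,115 × 5/45 = $11,235. Book value $35,670.
Year 6: $101,115 × 4/45 = $8,988. Book value $26,682.
Year 7: $101,115 × 3/45 = $6,741. Book value $19,941.
Year 8: $101,115 × 2/45 = $4,494. Book value $15,447.
Accumulated through year 8 = $114,315 − $15,447 = $98,868.

$98,868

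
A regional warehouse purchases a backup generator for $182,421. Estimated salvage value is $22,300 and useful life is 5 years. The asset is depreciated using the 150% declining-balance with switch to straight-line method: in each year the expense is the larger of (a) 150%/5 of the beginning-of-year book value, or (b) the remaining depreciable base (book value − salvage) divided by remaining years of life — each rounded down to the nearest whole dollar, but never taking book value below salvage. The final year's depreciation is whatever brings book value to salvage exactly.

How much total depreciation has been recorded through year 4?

Depreciable base = $182,421 − $22,300 = $160,121.
Year 1: DB = ⌊$182,421 × 150%/5⌋ = $54,726; SL = ⌊$160,121/5⌋ = $32,024 → take DB $54,726. Book value $127,695.
Year 2: DB = ⌊$127,695 × 150%/5⌋ = $38,308; SL = ⌊$105,395/4⌋ = $26,348 → take DB $38,308. Book value $89,387.
Year 3: DB = ⌊$89,387 × 150%/5⌋ = $26,816; SL = ⌊$67,087/3⌋ = $22,362 → take DB $26,816. Book value $62,571.
Year 4: DB = ⌊$62,571 × 150%/5⌋ = $18,771; SL = ⌊$40,271/2⌋ = $20,135 → take SL $20,135. Book value $42,436.
Accumulated through year 4 = $182,421 − $42,436 = $139,985.

$139,985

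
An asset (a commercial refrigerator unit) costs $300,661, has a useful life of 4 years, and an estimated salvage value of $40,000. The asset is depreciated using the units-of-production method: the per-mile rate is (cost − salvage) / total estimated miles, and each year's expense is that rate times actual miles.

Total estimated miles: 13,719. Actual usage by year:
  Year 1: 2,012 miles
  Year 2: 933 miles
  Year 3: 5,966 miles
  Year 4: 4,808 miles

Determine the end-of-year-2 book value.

Depreciable base = $300,661 − $40,000 = $260,661.
Rate = $260,661 / 13,719 miles = $19 per mile.
Year 1: 2,012 × $19 = $38,228. Book value $262,433.
Year 2: 933 × $19 = $17,727. Book value $244,706.

$244,706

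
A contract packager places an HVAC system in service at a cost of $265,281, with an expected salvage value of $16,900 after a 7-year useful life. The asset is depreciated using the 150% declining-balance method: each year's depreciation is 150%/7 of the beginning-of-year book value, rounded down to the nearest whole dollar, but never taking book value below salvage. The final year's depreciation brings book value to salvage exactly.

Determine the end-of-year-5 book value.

$79,440

Depreciable base = $265,281 − $16,900 = $248,381.
Year 1: ⌊$265,281 × 150%/7⌋ = $56,845. Book value $208,436.
Year 2: ⌊$208,436 × 150%/7⌋ = $44,664. Book value $163,772.
Year 3: ⌊$163,772 × 150%/7⌋ = $35,094. Book value $128,678.
Year 4: ⌊$128,678 × 150%/7⌋ = $27,573. Book value $101,105.
Year 5: ⌊$101,105 × 150%/7⌋ = $21,665. Book value $79,440.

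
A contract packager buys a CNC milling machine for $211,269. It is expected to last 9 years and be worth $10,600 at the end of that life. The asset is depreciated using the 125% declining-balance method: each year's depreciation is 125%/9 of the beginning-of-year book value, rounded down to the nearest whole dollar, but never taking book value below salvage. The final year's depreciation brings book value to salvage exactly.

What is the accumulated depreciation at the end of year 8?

Depreciable base = $211,269 − $10,600 = $200,669.
Year 1: ⌊$211,269 × 125%/9⌋ = $29,342. Book value $181,927.
Year 2: ⌊$181,927 × 125%/9⌋ = $25,267. Book value $156,660.
Year 3: ⌊$156,660 × 125%/9⌋ = $21,758. Book value $134,902.
Year 4: ⌊$134,902 × 125%/9⌋ = $18,736. Book value $116,166.
Year 5: ⌊$116,166 × 125%/9⌋ = $16,134. Book value $100,032.
Year 6: ⌊$100,032 × 125%/9⌋ = $13,893. Book value $86,139.
Year 7: ⌊$86,139 × 125%/9⌋ = $11,963. Book value $74,176.
Year 8: ⌊$74,176 × 125%/9⌋ = $10,302. Book value $63,874.
Accumulated through year 8 = $211,269 − $63,874 = $147,395.

$147,395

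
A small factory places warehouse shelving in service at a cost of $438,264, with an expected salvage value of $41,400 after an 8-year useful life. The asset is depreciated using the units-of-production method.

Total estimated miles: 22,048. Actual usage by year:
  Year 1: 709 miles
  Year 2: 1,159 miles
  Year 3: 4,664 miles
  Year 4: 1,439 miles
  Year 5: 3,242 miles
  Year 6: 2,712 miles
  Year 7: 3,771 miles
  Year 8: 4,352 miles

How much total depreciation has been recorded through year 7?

$318,528

Depreciable base = $438,264 − $41,400 = $396,864.
Rate = $396,864 / 22,048 miles = $18 per mile.
Year 1: 709 × $18 = $12,762. Book value $425,502.
Year 2: 1,159 × $18 = $20,862. Book value $404,640.
Year 3: 4,664 × $18 = $83,952. Book value $320,688.
Year 4: 1,439 × $18 = $25,902. Book value $294,786.
Year 5: 3,242 × $18 = $58,356. Book value $236,430.
Year 6: 2,712 × $18 = $48,816. Book value $187,614.
Year 7: 3,771 × $18 = $67,878. Book value $119,736.
Accumulated through year 7 = $438,264 − $119,736 = $318,528.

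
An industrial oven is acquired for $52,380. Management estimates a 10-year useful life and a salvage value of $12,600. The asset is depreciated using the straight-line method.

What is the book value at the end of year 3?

Depreciable base = $52,380 − $12,600 = $39,780.
Annual expense = $39,780 / 10 = $3,978.
End of year 1: book value $48,402.
End of year 2: book value $44,424.
End of year 3: book value $40,446.

$40,446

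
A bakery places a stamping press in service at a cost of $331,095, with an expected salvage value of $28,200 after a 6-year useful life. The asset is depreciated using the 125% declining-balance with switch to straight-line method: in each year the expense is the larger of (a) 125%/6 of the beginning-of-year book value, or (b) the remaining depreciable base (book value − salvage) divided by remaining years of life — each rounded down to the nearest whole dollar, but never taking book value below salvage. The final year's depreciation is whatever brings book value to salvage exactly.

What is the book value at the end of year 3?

$162,683

Depreciable base = $331,095 − $28,200 = $302,895.
Year 1: DB = ⌊$331,095 × 125%/6⌋ = $68,978; SL = ⌊$302,895/6⌋ = $50,482 → take DB $68,978. Book value $262,117.
Year 2: DB = ⌊$262,117 × 125%/6⌋ = $54,607; SL = ⌊$233,917/5⌋ = $46,783 → take DB $54,607. Book value $207,510.
Year 3: DB = ⌊$207,510 × 125%/6⌋ = $43,231; SL = ⌊$179,310/4⌋ = $44,827 → take SL $44,827. Book value $162,683.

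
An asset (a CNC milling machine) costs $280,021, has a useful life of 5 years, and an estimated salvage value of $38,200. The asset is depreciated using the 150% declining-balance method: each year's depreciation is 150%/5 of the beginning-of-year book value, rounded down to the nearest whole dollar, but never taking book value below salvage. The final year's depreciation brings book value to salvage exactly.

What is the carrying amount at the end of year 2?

Depreciable base = $280,021 − $38,200 = $241,821.
Year 1: ⌊$280,021 × 150%/5⌋ = $84,006. Book value $196,015.
Year 2: ⌊$196,015 × 150%/5⌋ = $58,804. Book value $137,211.

$137,211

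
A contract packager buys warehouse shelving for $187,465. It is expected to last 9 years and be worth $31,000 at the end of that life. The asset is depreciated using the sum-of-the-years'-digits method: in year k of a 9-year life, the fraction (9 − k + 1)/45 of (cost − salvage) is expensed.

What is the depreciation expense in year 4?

$20,862

Depreciable base = $187,465 − $31,000 = $156,465.
Sum of the years' digits = 9+8+7+6+5+4+3+2+1 = 45.
Year 1: $156,465 × 9/45 = $31,293. Book value $156,172.
Year 2: $156,465 × 8/45 = $27,816. Book value $128,356.
Year 3: $156,465 × 7/45 = $24,339. Book value $104,017.
Year 4: $156,465 × 6/45 = $20,862. Book value $83,155.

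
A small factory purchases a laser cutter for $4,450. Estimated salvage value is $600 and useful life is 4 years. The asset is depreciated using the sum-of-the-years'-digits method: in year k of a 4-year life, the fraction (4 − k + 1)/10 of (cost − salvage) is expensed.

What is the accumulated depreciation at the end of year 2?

$2,695

Depreciable base = $4,450 − $600 = $3,850.
Sum of the years' digits = 4+3+2+1 = 10.
Year 1: $3,850 × 4/10 = $1,540. Book value $2,910.
Year 2: $3,850 × 3/10 = $1,155. Book value $1,755.
Accumulated through year 2 = $4,450 − $1,755 = $2,695.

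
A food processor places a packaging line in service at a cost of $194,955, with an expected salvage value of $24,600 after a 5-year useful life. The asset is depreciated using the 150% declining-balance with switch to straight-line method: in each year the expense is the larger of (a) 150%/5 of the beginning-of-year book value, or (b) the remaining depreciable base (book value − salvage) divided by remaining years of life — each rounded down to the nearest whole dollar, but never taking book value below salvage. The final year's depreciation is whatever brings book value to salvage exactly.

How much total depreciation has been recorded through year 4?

$149,219

Depreciable base = $194,955 − $24,600 = $170,355.
Year 1: DB = ⌊$194,955 × 150%/5⌋ = $58,486; SL = ⌊$170,355/5⌋ = $34,071 → take DB $58,486. Book value $136,469.
Year 2: DB = ⌊$136,469 × 150%/5⌋ = $40,940; SL = ⌊$111,869/4⌋ = $27,967 → take DB $40,940. Book value $95,529.
Year 3: DB = ⌊$95,529 × 150%/5⌋ = $28,658; SL = ⌊$70,929/3⌋ = $23,643 → take DB $28,658. Book value $66,871.
Year 4: DB = ⌊$66,871 × 150%/5⌋ = $20,061; SL = ⌊$42,271/2⌋ = $21,135 → take SL $21,135. Book value $45,736.
Accumulated through year 4 = $194,955 − $45,736 = $149,219.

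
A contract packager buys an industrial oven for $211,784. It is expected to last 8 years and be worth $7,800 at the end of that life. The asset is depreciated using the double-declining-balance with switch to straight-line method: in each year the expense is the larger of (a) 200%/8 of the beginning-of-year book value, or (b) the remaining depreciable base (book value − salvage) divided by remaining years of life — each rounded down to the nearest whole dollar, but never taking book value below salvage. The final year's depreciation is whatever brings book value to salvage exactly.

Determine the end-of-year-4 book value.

Depreciable base = $211,784 − $7,800 = $203,984.
Year 1: DB = ⌊$211,784 × 200%/8⌋ = $52,946; SL = ⌊$203,984/8⌋ = $25,498 → take DB $52,946. Book value $158,838.
Year 2: DB = ⌊$158,838 × 200%/8⌋ = $39,709; SL = ⌊$151,038/7⌋ = $21,576 → take DB $39,709. Book value $119,129.
Year 3: DB = ⌊$119,129 × 200%/8⌋ = $29,782; SL = ⌊$111,329/6⌋ = $18,554 → take DB $29,782. Book value $89,347.
Year 4: DB = ⌊$89,347 × 200%/8⌋ = $22,336; SL = ⌊$81,547/5⌋ = $16,309 → take DB $22,336. Book value $67,011.

$67,011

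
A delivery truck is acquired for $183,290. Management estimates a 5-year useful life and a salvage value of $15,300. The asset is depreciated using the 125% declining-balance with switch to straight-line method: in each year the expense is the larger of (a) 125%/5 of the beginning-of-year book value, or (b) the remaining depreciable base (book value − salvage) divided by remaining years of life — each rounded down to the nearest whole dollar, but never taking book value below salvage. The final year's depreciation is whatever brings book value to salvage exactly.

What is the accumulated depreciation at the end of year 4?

$138,723

Depreciable base = $183,290 − $15,300 = $167,990.
Year 1: DB = ⌊$183,290 × 125%/5⌋ = $45,822; SL = ⌊$167,990/5⌋ = $33,598 → take DB $45,822. Book value $137,468.
Year 2: DB = ⌊$137,468 × 125%/5⌋ = $34,367; SL = ⌊$122,168/4⌋ = $30,542 → take DB $34,367. Book value $103,101.
Year 3: DB = ⌊$103,101 × 125%/5⌋ = $25,775; SL = ⌊$87,801/3⌋ = $29,267 → take SL $29,267. Book value $73,834.
Year 4: DB = ⌊$73,834 × 125%/5⌋ = $18,458; SL = ⌊$58,534/2⌋ = $29,267 → take SL $29,267. Book value $44,567.
Accumulated through year 4 = $183,290 − $44,567 = $138,723.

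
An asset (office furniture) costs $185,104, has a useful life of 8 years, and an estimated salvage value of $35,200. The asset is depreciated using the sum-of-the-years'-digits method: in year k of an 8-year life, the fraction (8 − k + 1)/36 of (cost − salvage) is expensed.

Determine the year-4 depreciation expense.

Depreciable base = $185,104 − $35,200 = $149,904.
Sum of the years' digits = 8+7+6+5+4+3+2+1 = 36.
Year 1: $149,904 × 8/36 = $33,312. Book value $151,792.
Year 2: $149,904 × 7/36 = $29,148. Book value $122,644.
Year 3: $149,904 × 6/36 = $24,984. Book value $97,660.
Year 4: $149,904 × 5/36 = $20,820. Book value $76,840.

$20,820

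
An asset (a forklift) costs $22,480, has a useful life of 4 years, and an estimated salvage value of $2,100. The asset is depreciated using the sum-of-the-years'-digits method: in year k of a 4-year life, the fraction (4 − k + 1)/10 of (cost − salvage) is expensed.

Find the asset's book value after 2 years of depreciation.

$8,214

Depreciable base = $22,480 − $2,100 = $20,380.
Sum of the years' digits = 4+3+2+1 = 10.
Year 1: $20,380 × 4/10 = $8,152. Book value $14,328.
Year 2: $20,380 × 3/10 = $6,114. Book value $8,214.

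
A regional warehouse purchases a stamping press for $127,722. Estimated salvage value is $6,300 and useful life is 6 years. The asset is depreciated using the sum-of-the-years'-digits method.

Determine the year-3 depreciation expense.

Depreciable base = $127,722 − $6,300 = $121,422.
Sum of the years' digits = 6+5+4+3+2+1 = 21.
Year 1: $121,422 × 6/21 = $34,692. Book value $93,030.
Year 2: $121,422 × 5/21 = $28,910. Book value $64,120.
Year 3: $121,422 × 4/21 = $23,128. Book value $40,992.

$23,128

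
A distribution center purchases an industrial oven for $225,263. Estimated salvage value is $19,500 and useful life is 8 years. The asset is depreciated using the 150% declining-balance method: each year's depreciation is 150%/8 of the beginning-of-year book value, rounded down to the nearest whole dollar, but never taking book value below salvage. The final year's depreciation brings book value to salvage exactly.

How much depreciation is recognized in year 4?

Depreciable base = $225,263 − $19,500 = $205,763.
Year 1: ⌊$225,263 × 150%/8⌋ = $42,236. Book value $183,027.
Year 2: ⌊$183,027 × 150%/8⌋ = $34,317. Book value $148,710.
Year 3: ⌊$148,710 × 150%/8⌋ = $27,883. Book value $120,827.
Year 4: ⌊$120,827 × 150%/8⌋ = $22,655. Book value $98,172.

$22,655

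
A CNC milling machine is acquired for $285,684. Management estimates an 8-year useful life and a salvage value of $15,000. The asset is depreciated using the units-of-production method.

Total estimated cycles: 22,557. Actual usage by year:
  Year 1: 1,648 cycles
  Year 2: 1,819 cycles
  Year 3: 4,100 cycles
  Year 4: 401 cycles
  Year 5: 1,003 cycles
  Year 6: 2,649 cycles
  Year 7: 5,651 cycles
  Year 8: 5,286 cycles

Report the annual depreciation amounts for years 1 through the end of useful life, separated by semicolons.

$19,776; $21,828; $49,200; $4,812; $12,036; $31,788; $67,812; $63,432

Depreciable base = $285,684 − $15,000 = $270,684.
Rate = $270,684 / 22,557 cycles = $12 per cycle.
Year 1: 1,648 × $12 = $19,776. Book value $265,908.
Year 2: 1,819 × $12 = $21,828. Book value $244,080.
Year 3: 4,100 × $12 = $49,200. Book value $194,880.
Year 4: 401 × $12 = $4,812. Book value $190,068.
Year 5: 1,003 × $12 = $12,036. Book value $178,032.
Year 6: 2,649 × $12 = $31,788. Book value $146,244.
Year 7: 5,651 × $12 = $67,812. Book value $78,432.
Year 8: 5,286 × $12 = $63,432. Book value $15,000.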